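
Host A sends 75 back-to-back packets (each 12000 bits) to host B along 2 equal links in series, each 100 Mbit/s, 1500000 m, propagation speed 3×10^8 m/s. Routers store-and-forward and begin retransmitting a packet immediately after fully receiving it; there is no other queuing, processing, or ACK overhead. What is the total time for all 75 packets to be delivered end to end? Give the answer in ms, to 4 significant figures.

Per-hop transmission t_tx = L/R = 12000/100000000 = 0.12 ms.
Per-hop propagation t_prop = 1500000/300000000 = 5 ms.
Pipeline fill: first packet needs 2·t_tx to clear all hops; remaining 74 packets each add one t_tx.
Total = (2+75-1)·t_tx + 2·t_prop = 76·0.12 + 2·5 = 19.12 ms.

19.12 ms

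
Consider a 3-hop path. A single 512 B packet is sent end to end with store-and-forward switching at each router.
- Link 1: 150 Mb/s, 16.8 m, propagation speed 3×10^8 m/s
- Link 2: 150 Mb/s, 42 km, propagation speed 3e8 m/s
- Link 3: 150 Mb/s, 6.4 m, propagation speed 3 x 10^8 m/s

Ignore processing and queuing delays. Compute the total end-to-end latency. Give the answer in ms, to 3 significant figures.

0.222 ms

L = 512 × 8 = 4096 bits.
Transmission delay per hop = L/R = 4096/150000000 = 0.0273067 ms; 3 hops → 0.08192 ms.
Propagation delays (d/s per hop): 5.6e-05, 0.14, 2.13333e-05 ms; sum = 0.140077 ms.
End-to-end = 0.222 ms.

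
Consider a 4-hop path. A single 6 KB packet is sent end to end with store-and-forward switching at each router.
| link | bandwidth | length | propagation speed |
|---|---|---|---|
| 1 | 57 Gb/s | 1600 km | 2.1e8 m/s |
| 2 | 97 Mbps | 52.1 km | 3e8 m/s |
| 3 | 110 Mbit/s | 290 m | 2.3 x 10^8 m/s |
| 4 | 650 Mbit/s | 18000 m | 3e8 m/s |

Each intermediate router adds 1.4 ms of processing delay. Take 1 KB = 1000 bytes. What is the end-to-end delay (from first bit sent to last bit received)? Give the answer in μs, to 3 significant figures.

13100 μs

L = 48000 bits.
Transmission delays (L/R per hop): 0.842105, 494.845, 436.364, 73.8462 μs; sum = 1005.9 μs.
Propagation delays (d/s per hop): 7619.05, 173.667, 1.26087, 60 μs; sum = 7853.98 μs.
Processing at 3 router(s): 3 × 1.4 ms = 4200 μs.
End-to-end = 13100 μs.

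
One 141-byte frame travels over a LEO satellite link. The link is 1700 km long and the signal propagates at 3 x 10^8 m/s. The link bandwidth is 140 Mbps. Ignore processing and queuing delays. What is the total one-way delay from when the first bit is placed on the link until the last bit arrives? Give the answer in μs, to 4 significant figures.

L = 141 × 8 = 1128 bits.
Transmission delay = L/R = 1128 / 140000000 = 8.05714 μs.
Propagation delay = d/s = 1700000 m / 300000000 m/s = 5666.67 μs.
Total = 5675 μs.

5675 μs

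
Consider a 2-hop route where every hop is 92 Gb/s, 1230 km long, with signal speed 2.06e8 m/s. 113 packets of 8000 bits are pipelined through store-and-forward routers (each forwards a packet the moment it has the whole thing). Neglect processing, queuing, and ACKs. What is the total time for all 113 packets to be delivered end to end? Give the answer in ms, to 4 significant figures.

11.95 ms

Per-hop transmission t_tx = L/R = 8000/92000000000 = 8.69565e-05 ms.
Per-hop propagation t_prop = 1230000/206000000 = 5.97087 ms.
Pipeline fill: first packet needs 2·t_tx to clear all hops; remaining 112 packets each add one t_tx.
Total = (2+113-1)·t_tx + 2·t_prop = 114·8.69565e-05 + 2·5.97087 = 11.95 ms.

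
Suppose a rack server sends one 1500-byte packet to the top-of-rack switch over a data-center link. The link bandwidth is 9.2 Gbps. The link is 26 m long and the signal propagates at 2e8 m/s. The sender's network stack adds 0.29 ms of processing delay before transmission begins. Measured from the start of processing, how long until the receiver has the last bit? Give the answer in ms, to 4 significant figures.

0.2914 ms

L = 1500 × 8 = 12000 bits.
Transmission delay = L/R = 12000 / 9200000000 = 0.00130435 ms.
Propagation delay = d/s = 26 m / 200000000 m/s = 0.00013 ms.
Plus processing delay 0.29 ms = 0.29 ms.
Total = 0.2914 ms.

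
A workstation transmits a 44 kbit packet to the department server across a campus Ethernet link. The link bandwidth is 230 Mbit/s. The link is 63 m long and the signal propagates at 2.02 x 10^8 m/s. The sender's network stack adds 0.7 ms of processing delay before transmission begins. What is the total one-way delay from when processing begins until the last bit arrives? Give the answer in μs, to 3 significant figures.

L = 44000 bits.
Transmission delay = L/R = 44000 / 230000000 = 191.304 μs.
Propagation delay = d/s = 63 m / 202000000 m/s = 0.311881 μs.
Plus processing delay 0.7 ms = 700 μs.
Total = 892 μs.

892 μs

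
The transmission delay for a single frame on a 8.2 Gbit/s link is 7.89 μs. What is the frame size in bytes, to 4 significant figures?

8087 bytes

L = R × t_tx = 8.2e+09 b/s × 7.89e-06 s = 64698 bits.
In bytes: 64698 / 8 = 8087 bytes.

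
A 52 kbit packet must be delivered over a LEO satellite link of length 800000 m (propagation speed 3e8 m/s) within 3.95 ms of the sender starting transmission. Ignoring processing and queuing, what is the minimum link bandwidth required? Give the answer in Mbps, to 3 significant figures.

Propagation delay = 800000 / 300000000 = 2.66667 ms.
Transmission budget = 3.95 − 2.66667 = 1.28333 ms.
R ≥ L / t_tx = 52000 bits / 0.00128333 s = 40.5 Mbps.

40.5 Mbps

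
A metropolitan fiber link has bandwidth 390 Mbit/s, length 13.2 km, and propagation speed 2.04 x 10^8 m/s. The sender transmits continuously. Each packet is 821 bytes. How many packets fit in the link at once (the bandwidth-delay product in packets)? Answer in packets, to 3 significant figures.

3.84 packets

Propagation delay = 13200 / 204000000 = 6.47059e-05 s.
BDP = R × t_prop = 390000000 × 6.47059e-05 = 25235.3 bits.
In packets of 6568 bits: 3.84 packets.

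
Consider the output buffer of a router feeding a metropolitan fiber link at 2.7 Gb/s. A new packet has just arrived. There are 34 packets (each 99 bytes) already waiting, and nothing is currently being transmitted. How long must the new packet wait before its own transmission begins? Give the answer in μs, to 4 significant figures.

Each queued packet: L/R = 792/2700000000 = 0.293333 μs.
34 queued → 9.97333 μs.
Queuing delay = 9.973 μs.

9.973 μs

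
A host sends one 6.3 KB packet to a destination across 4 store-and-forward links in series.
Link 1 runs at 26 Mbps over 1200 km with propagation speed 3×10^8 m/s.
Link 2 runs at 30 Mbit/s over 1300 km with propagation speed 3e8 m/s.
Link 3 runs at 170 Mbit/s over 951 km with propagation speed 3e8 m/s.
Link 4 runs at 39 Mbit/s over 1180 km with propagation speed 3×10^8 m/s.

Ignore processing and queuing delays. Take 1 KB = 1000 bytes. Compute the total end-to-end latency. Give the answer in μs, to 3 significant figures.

20600 μs

L = 50400 bits.
Transmission delays (L/R per hop): 1938.46, 1680, 296.471, 1292.31 μs; sum = 5207.24 μs.
Propagation delays (d/s per hop): 4000, 4333.33, 3170, 3933.33 μs; sum = 15436.7 μs.
End-to-end = 20600 μs.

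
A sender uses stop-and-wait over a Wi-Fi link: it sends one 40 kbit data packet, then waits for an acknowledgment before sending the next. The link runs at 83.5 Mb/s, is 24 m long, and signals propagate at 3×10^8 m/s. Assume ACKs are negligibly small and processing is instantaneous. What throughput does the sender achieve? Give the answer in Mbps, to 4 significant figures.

83.47 Mbps

t_tx = L/R = 40000/83500000 = 0.000479042 s.
t_prop = 24/300000000 = 8e-08 s; RTT = 1.6e-07 s.
Cycle = t_tx + RTT = 0.000479202 s.
Throughput = L / cycle = 40000 / 0.000479202 = 83.47 Mbps.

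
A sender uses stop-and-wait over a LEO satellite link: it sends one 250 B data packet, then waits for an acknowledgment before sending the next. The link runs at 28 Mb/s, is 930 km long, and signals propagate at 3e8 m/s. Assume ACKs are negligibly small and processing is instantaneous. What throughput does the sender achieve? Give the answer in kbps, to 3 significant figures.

t_tx = L/R = 2000/28000000 = 7.14286e-05 s.
t_prop = 930000/300000000 = 0.0031 s; RTT = 0.0062 s.
Cycle = t_tx + RTT = 0.00627143 s.
Throughput = L / cycle = 2000 / 0.00627143 = 319 kbps.

319 kbps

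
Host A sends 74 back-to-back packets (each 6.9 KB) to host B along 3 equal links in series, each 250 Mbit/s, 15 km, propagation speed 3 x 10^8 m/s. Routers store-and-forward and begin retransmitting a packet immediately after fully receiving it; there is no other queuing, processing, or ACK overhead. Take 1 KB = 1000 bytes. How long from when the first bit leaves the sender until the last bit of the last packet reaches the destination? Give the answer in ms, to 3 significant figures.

Per-hop transmission t_tx = L/R = 55200/250000000 = 0.2208 ms.
Per-hop propagation t_prop = 15000/300000000 = 0.05 ms.
Pipeline fill: first packet needs 3·t_tx to clear all hops; remaining 73 packets each add one t_tx.
Total = (3+74-1)·t_tx + 3·t_prop = 76·0.2208 + 3·0.05 = 16.9 ms.

16.9 ms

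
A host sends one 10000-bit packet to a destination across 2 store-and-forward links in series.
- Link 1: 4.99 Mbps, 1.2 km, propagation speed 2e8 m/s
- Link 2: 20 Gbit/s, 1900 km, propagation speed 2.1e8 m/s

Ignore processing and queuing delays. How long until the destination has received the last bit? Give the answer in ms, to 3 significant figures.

11.1 ms

Transmission delays (L/R per hop): 2.00401, 0.0005 ms; sum = 2.00451 ms.
Propagation delays (d/s per hop): 0.006, 9.04762 ms; sum = 9.05362 ms.
End-to-end = 11.1 ms.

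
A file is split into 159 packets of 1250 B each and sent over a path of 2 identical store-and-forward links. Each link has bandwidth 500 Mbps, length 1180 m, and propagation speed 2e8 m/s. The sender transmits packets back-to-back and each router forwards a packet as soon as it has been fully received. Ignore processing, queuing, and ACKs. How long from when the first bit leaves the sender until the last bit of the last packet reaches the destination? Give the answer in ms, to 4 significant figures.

Per-hop transmission t_tx = L/R = 10000/500000000 = 0.02 ms.
Per-hop propagation t_prop = 1180/200000000 = 0.0059 ms.
Pipeline fill: first packet needs 2·t_tx to clear all hops; remaining 158 packets each add one t_tx.
Total = (2+159-1)·t_tx + 2·t_prop = 160·0.02 + 2·0.0059 = 3.212 ms.

3.212 ms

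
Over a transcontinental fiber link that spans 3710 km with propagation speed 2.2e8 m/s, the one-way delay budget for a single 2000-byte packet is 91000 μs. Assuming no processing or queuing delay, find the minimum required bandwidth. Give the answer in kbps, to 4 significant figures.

L = 16000 bits.
Propagation delay = 3710000 / 2.2e+08 = 16863.6 μs.
Transmission budget = 91000 − 16863.6 = 74136.4 μs.
R ≥ L / t_tx = 16000 bits / 0.0741364 s = 215.8 kbps.

215.8 kbps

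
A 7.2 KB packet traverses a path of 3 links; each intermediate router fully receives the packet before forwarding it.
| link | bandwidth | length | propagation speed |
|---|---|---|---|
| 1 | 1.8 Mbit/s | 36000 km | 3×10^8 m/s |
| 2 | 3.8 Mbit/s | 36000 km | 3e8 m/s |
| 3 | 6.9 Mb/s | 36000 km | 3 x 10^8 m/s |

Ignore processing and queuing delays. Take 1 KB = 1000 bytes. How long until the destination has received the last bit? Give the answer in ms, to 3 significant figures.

L = 57600 bits.
Transmission delays (L/R per hop): 32, 15.1579, 8.34783 ms; sum = 55.5057 ms.
Propagation delays (d/s per hop): 120, 120, 120 ms; sum = 360 ms.
End-to-end = 416 ms.

416 ms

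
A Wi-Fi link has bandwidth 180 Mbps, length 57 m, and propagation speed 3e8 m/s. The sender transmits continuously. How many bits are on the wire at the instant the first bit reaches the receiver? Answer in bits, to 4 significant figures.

Propagation delay = 57 / 300000000 = 1.9e-07 s.
BDP = R × t_prop = 180000000 × 1.9e-07 = 34.2 bits.

34.20 bits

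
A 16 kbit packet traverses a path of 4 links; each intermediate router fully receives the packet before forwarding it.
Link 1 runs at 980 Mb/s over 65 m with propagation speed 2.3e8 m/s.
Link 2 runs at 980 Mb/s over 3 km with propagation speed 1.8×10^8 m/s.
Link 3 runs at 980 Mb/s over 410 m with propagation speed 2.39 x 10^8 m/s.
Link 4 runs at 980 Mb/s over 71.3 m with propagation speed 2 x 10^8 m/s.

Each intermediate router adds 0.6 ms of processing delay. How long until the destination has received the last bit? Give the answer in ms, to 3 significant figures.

L = 16000 bits.
Transmission delay per hop = L/R = 16000/980000000 = 0.0163265 ms; 4 hops → 0.0653061 ms.
Propagation delays (d/s per hop): 0.000282609, 0.0166667, 0.00171548, 0.0003565 ms; sum = 0.0190213 ms.
Processing at 3 router(s): 3 × 0.6 ms = 1.8 ms.
End-to-end = 1.88 ms.

1.88 ms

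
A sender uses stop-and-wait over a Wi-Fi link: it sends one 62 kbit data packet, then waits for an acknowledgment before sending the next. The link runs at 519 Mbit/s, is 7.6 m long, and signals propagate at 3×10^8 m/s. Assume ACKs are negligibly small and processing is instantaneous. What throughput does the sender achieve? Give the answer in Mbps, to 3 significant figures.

519 Mbps

t_tx = L/R = 62000/519000000 = 0.000119461 s.
t_prop = 7.6/300000000 = 2.53333e-08 s; RTT = 5.06667e-08 s.
Cycle = t_tx + RTT = 0.000119511 s.
Throughput = L / cycle = 62000 / 0.000119511 = 519 Mbps.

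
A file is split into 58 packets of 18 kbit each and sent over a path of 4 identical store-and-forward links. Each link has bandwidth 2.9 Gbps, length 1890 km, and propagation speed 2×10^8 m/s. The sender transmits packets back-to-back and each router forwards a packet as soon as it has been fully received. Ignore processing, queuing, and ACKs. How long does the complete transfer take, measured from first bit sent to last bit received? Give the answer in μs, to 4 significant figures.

Per-hop transmission t_tx = L/R = 18000/2900000000 = 6.2069 μs.
Per-hop propagation t_prop = 1890000/200000000 = 9450 μs.
Pipeline fill: first packet needs 4·t_tx to clear all hops; remaining 57 packets each add one t_tx.
Total = (4+58-1)·t_tx + 4·t_prop = 61·6.2069 + 4·9450 = 38180 μs.

38180 μs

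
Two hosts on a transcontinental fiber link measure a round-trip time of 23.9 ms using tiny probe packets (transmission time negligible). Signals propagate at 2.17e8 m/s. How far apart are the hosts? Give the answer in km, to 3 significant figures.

2590 km

One-way propagation = RTT/2 = 11.95 ms.
d = s × t = 217000000 × 0.01195 = 2590 km.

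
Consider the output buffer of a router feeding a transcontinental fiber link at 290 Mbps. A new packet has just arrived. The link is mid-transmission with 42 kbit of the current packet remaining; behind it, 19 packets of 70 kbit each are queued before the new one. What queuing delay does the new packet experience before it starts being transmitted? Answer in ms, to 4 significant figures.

Each queued packet: L/R = 70000/290000000 = 0.241379 ms.
19 queued → 4.58621 ms.
Plus remaining 42000 bits of current packet: 0.144828 ms.
Queuing delay = 4.731 ms.

4.731 ms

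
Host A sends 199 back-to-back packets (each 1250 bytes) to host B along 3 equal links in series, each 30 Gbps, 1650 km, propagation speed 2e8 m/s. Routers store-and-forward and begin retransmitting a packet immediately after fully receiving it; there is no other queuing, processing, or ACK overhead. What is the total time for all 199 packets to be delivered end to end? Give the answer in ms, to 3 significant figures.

24.8 ms

Per-hop transmission t_tx = L/R = 10000/30000000000 = 0.000333333 ms.
Per-hop propagation t_prop = 1650000/200000000 = 8.25 ms.
Pipeline fill: first packet needs 3·t_tx to clear all hops; remaining 198 packets each add one t_tx.
Total = (3+199-1)·t_tx + 3·t_prop = 201·0.000333333 + 3·8.25 = 24.8 ms.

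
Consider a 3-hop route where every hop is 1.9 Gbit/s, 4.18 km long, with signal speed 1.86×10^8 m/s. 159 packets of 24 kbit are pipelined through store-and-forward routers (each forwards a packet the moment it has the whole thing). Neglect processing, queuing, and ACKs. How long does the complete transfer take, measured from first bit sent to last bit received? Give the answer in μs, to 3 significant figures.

2100 μs

Per-hop transmission t_tx = L/R = 24000/1900000000 = 12.6316 μs.
Per-hop propagation t_prop = 4180/186000000 = 22.4731 μs.
Pipeline fill: first packet needs 3·t_tx to clear all hops; remaining 158 packets each add one t_tx.
Total = (3+159-1)·t_tx + 3·t_prop = 161·12.6316 + 3·22.4731 = 2100 μs.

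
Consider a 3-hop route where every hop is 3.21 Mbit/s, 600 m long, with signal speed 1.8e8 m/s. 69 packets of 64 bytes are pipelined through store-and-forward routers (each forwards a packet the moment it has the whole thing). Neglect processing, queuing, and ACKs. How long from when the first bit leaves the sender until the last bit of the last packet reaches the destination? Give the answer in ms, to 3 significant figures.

11.3 ms

Per-hop transmission t_tx = L/R = 512/3210000 = 0.159502 ms.
Per-hop propagation t_prop = 600/180000000 = 0.00333333 ms.
Pipeline fill: first packet needs 3·t_tx to clear all hops; remaining 68 packets each add one t_tx.
Total = (3+69-1)·t_tx + 3·t_prop = 71·0.159502 + 3·0.00333333 = 11.3 ms.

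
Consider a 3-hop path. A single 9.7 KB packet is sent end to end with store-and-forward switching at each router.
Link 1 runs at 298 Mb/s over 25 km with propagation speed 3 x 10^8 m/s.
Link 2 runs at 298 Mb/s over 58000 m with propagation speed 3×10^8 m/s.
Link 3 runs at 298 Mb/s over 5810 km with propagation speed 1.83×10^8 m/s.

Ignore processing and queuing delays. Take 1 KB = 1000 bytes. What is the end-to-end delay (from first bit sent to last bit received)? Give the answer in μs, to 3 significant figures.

L = 77600 bits.
Transmission delay per hop = L/R = 77600/298000000 = 260.403 μs; 3 hops → 781.208 μs.
Propagation delays (d/s per hop): 83.3333, 193.333, 31748.6 μs; sum = 32025.3 μs.
End-to-end = 32800 μs.

32800 μs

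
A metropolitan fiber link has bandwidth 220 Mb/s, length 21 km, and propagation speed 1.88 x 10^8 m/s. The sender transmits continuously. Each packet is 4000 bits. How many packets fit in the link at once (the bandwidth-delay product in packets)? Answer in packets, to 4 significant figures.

Propagation delay = 21000 / 188000000 = 0.000111702 s.
BDP = R × t_prop = 220000000 × 0.000111702 = 24574.5 bits.
In packets of 4000 bits: 6.144 packets.

6.144 packets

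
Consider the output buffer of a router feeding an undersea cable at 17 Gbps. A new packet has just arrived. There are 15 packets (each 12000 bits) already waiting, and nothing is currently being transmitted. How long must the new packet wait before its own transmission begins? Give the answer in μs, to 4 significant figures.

Each queued packet: L/R = 12000/17000000000 = 0.705882 μs.
15 queued → 10.5882 μs.
Queuing delay = 10.59 μs.

10.59 μs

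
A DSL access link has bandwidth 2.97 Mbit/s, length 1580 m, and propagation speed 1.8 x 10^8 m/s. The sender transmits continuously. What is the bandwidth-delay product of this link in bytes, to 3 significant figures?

3.26 bytes

Propagation delay = 1580 / 180000000 = 8.77778e-06 s.
BDP = R × t_prop = 2970000 × 8.77778e-06 = 26.07 bits.
In bytes: 26.07/8 = 3.26 bytes.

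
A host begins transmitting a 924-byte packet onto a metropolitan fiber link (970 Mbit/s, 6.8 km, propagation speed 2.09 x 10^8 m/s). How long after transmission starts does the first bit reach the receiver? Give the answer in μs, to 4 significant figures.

First bit experiences only propagation delay: d/s = 6800/209000000 = 32.54 μs.

32.54 μs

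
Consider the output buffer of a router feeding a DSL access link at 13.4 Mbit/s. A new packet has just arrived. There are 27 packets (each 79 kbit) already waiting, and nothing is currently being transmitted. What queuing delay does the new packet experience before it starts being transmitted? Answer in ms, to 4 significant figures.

Each queued packet: L/R = 79000/13400000 = 5.89552 ms.
27 queued → 159.179 ms.
Queuing delay = 159.2 ms.

159.2 ms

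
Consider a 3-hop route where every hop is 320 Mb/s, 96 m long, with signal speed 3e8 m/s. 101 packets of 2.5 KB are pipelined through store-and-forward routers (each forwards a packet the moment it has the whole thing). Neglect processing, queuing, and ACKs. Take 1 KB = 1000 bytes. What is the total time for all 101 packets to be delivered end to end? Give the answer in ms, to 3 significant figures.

Per-hop transmission t_tx = L/R = 20000/320000000 = 0.0625 ms.
Per-hop propagation t_prop = 96/300000000 = 0.00032 ms.
Pipeline fill: first packet needs 3·t_tx to clear all hops; remaining 100 packets each add one t_tx.
Total = (3+101-1)·t_tx + 3·t_prop = 103·0.0625 + 3·0.00032 = 6.44 ms.

6.44 ms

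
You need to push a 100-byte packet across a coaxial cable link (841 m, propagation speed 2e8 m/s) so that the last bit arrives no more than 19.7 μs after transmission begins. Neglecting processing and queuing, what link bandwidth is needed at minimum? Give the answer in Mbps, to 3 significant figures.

51.6 Mbps

L = 800 bits.
Propagation delay = 841 / 200000000 = 4.205 μs.
Transmission budget = 19.7 − 4.205 = 15.495 μs.
R ≥ L / t_tx = 800 bits / 1.5495e-05 s = 51.6 Mbps.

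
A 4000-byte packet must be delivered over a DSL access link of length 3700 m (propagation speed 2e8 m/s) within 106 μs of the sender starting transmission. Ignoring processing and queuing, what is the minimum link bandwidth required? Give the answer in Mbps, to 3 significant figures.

366 Mbps

L = 32000 bits.
Propagation delay = 3700 / 200000000 = 18.5 μs.
Transmission budget = 106 − 18.5 = 87.5 μs.
R ≥ L / t_tx = 32000 bits / 8.75e-05 s = 366 Mbps.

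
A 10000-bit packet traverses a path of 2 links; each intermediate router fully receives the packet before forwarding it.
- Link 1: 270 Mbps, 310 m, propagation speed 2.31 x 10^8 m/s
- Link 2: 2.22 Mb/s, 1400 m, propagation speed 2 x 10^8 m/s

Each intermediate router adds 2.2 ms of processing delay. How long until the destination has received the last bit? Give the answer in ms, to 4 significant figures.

6.750 ms

Transmission delays (L/R per hop): 0.037037, 4.5045 ms; sum = 4.54154 ms.
Propagation delays (d/s per hop): 0.00134199, 0.007 ms; sum = 0.00834199 ms.
Processing at 1 router(s): 1 × 2.2 ms = 2.2 ms.
End-to-end = 6.750 ms.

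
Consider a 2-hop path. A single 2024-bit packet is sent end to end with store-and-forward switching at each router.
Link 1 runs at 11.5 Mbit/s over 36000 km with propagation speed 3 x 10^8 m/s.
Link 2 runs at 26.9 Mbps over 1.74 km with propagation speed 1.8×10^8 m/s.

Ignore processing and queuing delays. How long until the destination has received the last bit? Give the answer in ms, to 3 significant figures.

120 ms

Transmission delays (L/R per hop): 0.176, 0.0752416 ms; sum = 0.251242 ms.
Propagation delays (d/s per hop): 120, 0.00966667 ms; sum = 120.01 ms.
End-to-end = 120 ms.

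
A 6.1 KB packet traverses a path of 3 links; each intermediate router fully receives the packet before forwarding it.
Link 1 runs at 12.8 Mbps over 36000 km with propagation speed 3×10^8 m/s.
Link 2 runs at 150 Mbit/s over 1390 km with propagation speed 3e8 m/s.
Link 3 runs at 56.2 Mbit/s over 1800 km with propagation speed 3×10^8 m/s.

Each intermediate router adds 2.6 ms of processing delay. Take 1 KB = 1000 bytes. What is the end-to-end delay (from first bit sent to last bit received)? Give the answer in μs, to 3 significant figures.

141000 μs

L = 48800 bits.
Transmission delays (L/R per hop): 3812.5, 325.333, 868.327 μs; sum = 5006.16 μs.
Propagation delays (d/s per hop): 120000, 4633.33, 6000 μs; sum = 130633 μs.
Processing at 2 router(s): 2 × 2.6 ms = 5200 μs.
End-to-end = 141000 μs.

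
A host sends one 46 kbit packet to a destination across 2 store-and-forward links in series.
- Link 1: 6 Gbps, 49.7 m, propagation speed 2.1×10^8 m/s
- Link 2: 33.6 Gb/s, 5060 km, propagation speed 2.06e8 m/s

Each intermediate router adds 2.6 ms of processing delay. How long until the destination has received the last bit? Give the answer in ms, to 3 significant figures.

L = 46000 bits.
Transmission delays (L/R per hop): 0.00766667, 0.00136905 ms; sum = 0.00903571 ms.
Propagation delays (d/s per hop): 0.000236667, 24.5631 ms; sum = 24.5633 ms.
Processing at 1 router(s): 1 × 2.6 ms = 2.6 ms.
End-to-end = 27.2 ms.

27.2 ms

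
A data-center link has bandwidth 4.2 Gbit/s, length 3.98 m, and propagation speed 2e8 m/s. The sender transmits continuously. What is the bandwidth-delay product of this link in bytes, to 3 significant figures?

10.4 bytes

Propagation delay = 3.98 / 200000000 = 1.99e-08 s.
BDP = R × t_prop = 4200000000 × 1.99e-08 = 83.58 bits.
In bytes: 83.58/8 = 10.4 bytes.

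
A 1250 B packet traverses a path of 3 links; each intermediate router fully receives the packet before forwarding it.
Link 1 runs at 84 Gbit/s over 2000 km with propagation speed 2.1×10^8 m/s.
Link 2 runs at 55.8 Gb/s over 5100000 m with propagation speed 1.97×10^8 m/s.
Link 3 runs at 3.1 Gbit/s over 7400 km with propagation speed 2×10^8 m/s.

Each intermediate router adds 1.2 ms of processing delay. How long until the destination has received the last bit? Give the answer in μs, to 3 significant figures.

L = 1250 × 8 = 10000 bits.
Transmission delays (L/R per hop): 0.119048, 0.179211, 3.22581 μs; sum = 3.52407 μs.
Propagation delays (d/s per hop): 9523.81, 25888.3, 37000 μs; sum = 72412.1 μs.
Processing at 2 router(s): 2 × 1.2 ms = 2400 μs.
End-to-end = 74800 μs.

74800 μs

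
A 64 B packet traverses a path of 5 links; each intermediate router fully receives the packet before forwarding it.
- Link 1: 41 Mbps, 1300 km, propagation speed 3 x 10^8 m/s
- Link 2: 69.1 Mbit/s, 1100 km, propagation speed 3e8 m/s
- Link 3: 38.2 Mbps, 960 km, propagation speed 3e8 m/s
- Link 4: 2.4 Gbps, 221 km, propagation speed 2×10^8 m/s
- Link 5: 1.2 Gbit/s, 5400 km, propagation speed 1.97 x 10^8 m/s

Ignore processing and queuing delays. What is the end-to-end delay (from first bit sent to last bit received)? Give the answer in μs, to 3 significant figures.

L = 64 × 8 = 512 bits.
Transmission delays (L/R per hop): 12.4878, 7.40955, 13.4031, 0.213333, 0.426667 μs; sum = 33.9405 μs.
Propagation delays (d/s per hop): 4333.33, 3666.67, 3200, 1105, 27411.2 μs; sum = 39716.2 μs.
End-to-end = 39800 μs.

39800 μs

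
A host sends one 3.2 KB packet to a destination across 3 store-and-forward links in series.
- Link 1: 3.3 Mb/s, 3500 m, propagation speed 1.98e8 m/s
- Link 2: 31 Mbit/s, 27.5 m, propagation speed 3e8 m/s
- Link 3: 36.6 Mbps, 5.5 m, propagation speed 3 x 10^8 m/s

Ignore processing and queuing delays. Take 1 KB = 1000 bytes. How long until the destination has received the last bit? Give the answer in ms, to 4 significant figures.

9.301 ms

L = 25600 bits.
Transmission delays (L/R per hop): 7.75758, 0.825806, 0.699454 ms; sum = 9.28284 ms.
Propagation delays (d/s per hop): 0.0176768, 9.16667e-05, 1.83333e-05 ms; sum = 0.0177868 ms.
End-to-end = 9.301 ms.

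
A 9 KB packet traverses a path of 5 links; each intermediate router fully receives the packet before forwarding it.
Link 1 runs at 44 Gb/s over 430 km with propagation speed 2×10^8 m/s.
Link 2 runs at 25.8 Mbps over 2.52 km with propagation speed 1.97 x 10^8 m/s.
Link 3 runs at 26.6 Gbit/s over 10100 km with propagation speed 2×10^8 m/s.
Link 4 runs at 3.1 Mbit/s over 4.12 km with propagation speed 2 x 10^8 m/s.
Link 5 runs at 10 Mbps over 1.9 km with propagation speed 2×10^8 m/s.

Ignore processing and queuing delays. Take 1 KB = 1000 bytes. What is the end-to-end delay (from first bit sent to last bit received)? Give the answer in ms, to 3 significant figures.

L = 72000 bits.
Transmission delays (L/R per hop): 0.00163636, 2.7907, 0.00270677, 23.2258, 7.2 ms; sum = 33.2208 ms.
Propagation delays (d/s per hop): 2.15, 0.0127919, 50.5, 0.0206, 0.0095 ms; sum = 52.6929 ms.
End-to-end = 85.9 ms.

85.9 ms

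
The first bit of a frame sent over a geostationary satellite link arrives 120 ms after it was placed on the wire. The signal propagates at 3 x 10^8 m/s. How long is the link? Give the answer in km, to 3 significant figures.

36000 km

d = s × t_prop = 300000000 × 0.12 = 36000 km.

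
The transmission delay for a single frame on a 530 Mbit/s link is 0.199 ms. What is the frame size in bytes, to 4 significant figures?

L = R × t_tx = 530000000 b/s × 0.000199 s = 105470 bits.
In bytes: 105470 / 8 = 13180 bytes.

13180 bytes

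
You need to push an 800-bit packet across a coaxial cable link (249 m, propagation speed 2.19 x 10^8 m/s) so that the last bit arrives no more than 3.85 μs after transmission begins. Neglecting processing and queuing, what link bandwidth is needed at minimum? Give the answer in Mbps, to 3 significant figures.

295 Mbps

Propagation delay = 249 / 219000000 = 1.13699 μs.
Transmission budget = 3.85 − 1.13699 = 2.71301 μs.
R ≥ L / t_tx = 800 bits / 2.71301e-06 s = 295 Mbps.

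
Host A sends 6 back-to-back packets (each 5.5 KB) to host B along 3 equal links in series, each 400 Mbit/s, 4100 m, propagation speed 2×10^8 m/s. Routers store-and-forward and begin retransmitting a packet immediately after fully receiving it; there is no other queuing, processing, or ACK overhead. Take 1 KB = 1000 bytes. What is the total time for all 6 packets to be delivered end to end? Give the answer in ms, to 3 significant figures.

Per-hop transmission t_tx = L/R = 44000/400000000 = 0.11 ms.
Per-hop propagation t_prop = 4100/200000000 = 0.0205 ms.
Pipeline fill: first packet needs 3·t_tx to clear all hops; remaining 5 packets each add one t_tx.
Total = (3+6-1)·t_tx + 3·t_prop = 8·0.11 + 3·0.0205 = 0.942 ms.

0.942 ms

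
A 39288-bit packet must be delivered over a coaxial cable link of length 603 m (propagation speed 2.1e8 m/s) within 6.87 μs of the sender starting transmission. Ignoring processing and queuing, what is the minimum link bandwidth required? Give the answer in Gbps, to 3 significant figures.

Propagation delay = 603 / 210000000 = 2.87143 μs.
Transmission budget = 6.87 − 2.87143 = 3.99857 μs.
R ≥ L / t_tx = 39288 bits / 3.99857e-06 s = 9.83 Gbps.

9.83 Gbps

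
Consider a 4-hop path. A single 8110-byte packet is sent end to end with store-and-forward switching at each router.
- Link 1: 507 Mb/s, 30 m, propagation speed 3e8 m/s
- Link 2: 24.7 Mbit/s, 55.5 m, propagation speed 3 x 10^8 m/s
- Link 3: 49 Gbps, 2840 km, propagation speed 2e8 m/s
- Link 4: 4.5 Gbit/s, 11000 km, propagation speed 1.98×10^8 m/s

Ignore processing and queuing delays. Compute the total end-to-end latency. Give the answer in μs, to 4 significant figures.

L = 8110 × 8 = 64880 bits.
Transmission delays (L/R per hop): 127.968, 2626.72, 1.32408, 14.4178 μs; sum = 2770.43 μs.
Propagation delays (d/s per hop): 0.1, 0.185, 14200, 55555.6 μs; sum = 69755.8 μs.
End-to-end = 72530 μs.

72530 μs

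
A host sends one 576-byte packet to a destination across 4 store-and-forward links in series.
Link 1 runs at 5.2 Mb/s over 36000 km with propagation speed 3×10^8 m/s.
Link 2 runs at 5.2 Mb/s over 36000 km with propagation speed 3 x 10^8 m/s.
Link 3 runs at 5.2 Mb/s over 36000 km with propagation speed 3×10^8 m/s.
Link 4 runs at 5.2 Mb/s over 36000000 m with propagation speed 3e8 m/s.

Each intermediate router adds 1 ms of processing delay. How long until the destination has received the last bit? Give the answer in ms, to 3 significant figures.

L = 576 × 8 = 4608 bits.
Transmission delay per hop = L/R = 4608/5200000 = 0.886154 ms; 4 hops → 3.54462 ms.
Propagation delays (d/s per hop): 120, 120, 120, 120 ms; sum = 480 ms.
Processing at 3 router(s): 3 × 1 ms = 3 ms.
End-to-end = 487 ms.

487 ms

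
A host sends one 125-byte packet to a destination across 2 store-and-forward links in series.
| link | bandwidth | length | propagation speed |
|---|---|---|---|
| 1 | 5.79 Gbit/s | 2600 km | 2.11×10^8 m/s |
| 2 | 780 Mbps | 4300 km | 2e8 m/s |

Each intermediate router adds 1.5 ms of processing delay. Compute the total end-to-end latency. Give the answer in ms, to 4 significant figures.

L = 125 × 8 = 1000 bits.
Transmission delays (L/R per hop): 0.000172712, 0.00128205 ms; sum = 0.00145476 ms.
Propagation delays (d/s per hop): 12.3223, 21.5 ms; sum = 33.8223 ms.
Processing at 1 router(s): 1 × 1.5 ms = 1.5 ms.
End-to-end = 35.32 ms.

35.32 ms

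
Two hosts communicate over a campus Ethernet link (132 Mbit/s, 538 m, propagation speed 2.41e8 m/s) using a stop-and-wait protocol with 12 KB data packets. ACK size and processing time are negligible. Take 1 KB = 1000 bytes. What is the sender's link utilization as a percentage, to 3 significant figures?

t_tx = L/R = 96000/132000000 = 0.000727273 s.
t_prop = 538/241000000 = 2.23237e-06 s; RTT = 4.46473e-06 s.
Cycle = t_tx + RTT = 0.000731737 s.
Utilization = t_tx / cycle = 0.000727273/0.000731737 = 99.4 %.

99.4 %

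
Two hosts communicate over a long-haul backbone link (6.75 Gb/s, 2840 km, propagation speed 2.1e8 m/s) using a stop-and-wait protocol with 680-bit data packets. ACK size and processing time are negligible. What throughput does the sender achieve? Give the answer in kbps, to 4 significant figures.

t_tx = L/R = 680/6750000000 = 1.00741e-07 s.
t_prop = 2840000/210000000 = 0.0135238 s; RTT = 0.0270476 s.
Cycle = t_tx + RTT = 0.0270477 s.
Throughput = L / cycle = 680 / 0.0270477 = 25.14 kbps.

25.14 kbps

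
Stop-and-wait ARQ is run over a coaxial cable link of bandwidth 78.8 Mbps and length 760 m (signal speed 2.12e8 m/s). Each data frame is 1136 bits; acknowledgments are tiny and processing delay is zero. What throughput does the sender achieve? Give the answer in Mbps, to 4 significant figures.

t_tx = L/R = 1136/78800000 = 1.44162e-05 s.
t_prop = 760/212000000 = 3.58491e-06 s; RTT = 7.16981e-06 s.
Cycle = t_tx + RTT = 2.15861e-05 s.
Throughput = L / cycle = 1136 / 2.15861e-05 = 52.63 Mbps.

52.63 Mbps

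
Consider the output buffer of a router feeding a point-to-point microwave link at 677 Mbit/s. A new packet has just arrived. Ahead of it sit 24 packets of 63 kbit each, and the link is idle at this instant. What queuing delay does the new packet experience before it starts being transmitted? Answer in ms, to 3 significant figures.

Each queued packet: L/R = 63000/677000000 = 0.0930576 ms.
24 queued → 2.23338 ms.
Queuing delay = 2.23 ms.

2.23 ms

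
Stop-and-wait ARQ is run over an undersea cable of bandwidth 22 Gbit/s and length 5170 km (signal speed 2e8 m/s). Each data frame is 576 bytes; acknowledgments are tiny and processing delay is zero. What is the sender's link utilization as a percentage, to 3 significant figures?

t_tx = L/R = 4608/22000000000 = 2.09455e-07 s.
t_prop = 5170000/200000000 = 0.02585 s; RTT = 0.0517 s.
Cycle = t_tx + RTT = 0.0517002 s.
Utilization = t_tx / cycle = 2.09455e-07/0.0517002 = 0.000405 %.

0.000405 %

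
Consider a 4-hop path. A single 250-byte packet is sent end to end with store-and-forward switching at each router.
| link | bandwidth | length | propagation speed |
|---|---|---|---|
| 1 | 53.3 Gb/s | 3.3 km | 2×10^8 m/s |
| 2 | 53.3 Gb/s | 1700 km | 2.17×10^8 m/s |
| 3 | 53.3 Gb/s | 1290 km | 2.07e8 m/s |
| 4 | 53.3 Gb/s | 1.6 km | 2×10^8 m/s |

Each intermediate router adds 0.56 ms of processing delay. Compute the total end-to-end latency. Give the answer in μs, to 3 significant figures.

L = 250 × 8 = 2000 bits.
Transmission delay per hop = L/R = 2000/53300000000 = 0.0375235 μs; 4 hops → 0.150094 μs.
Propagation delays (d/s per hop): 16.5, 7834.1, 6231.88, 8 μs; sum = 14090.5 μs.
Processing at 3 router(s): 3 × 0.56 ms = 1680 μs.
End-to-end = 15800 μs.

15800 μs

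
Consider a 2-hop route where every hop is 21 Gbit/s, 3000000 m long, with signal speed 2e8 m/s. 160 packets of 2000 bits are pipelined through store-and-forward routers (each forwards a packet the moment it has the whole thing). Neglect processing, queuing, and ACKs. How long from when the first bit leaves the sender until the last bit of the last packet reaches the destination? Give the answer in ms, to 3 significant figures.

30.0 ms

Per-hop transmission t_tx = L/R = 2000/21000000000 = 9.52381e-05 ms.
Per-hop propagation t_prop = 3000000/200000000 = 15 ms.
Pipeline fill: first packet needs 2·t_tx to clear all hops; remaining 159 packets each add one t_tx.
Total = (2+160-1)·t_tx + 2·t_prop = 161·9.52381e-05 + 2·15 = 30.0 ms.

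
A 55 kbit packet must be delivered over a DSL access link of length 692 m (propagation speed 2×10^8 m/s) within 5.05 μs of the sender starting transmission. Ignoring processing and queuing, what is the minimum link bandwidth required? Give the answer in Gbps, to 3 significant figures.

34.6 Gbps

Propagation delay = 692 / 200000000 = 3.46 μs.
Transmission budget = 5.05 − 3.46 = 1.59 μs.
R ≥ L / t_tx = 55000 bits / 1.59e-06 s = 34.6 Gbps.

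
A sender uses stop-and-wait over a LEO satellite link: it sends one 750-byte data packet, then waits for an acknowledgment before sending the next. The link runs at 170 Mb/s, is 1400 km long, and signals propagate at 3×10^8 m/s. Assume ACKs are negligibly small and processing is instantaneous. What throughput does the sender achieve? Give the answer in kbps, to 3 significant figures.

t_tx = L/R = 6000/170000000 = 3.52941e-05 s.
t_prop = 1400000/300000000 = 0.00466667 s; RTT = 0.00933333 s.
Cycle = t_tx + RTT = 0.00936863 s.
Throughput = L / cycle = 6000 / 0.00936863 = 640 kbps.

640 kbps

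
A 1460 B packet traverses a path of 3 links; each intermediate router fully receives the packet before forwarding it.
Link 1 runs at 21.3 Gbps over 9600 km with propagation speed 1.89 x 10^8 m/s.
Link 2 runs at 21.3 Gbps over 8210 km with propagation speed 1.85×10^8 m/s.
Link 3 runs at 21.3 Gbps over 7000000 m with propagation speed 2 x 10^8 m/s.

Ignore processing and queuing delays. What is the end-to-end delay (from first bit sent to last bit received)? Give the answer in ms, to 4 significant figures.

L = 1460 × 8 = 11680 bits.
Transmission delay per hop = L/R = 11680/21300000000 = 0.000548357 ms; 3 hops → 0.00164507 ms.
Propagation delays (d/s per hop): 50.7937, 44.3784, 35 ms; sum = 130.172 ms.
End-to-end = 130.2 ms.

130.2 ms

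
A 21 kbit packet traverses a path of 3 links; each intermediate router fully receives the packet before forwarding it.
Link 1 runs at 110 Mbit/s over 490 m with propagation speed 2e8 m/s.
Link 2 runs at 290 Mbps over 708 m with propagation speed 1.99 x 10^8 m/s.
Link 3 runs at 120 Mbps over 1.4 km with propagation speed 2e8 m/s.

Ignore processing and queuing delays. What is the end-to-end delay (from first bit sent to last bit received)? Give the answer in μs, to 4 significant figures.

L = 21000 bits.
Transmission delays (L/R per hop): 190.909, 72.4138, 175 μs; sum = 438.323 μs.
Propagation delays (d/s per hop): 2.45, 3.55779, 7 μs; sum = 13.0078 μs.
End-to-end = 451.3 μs.

451.3 μs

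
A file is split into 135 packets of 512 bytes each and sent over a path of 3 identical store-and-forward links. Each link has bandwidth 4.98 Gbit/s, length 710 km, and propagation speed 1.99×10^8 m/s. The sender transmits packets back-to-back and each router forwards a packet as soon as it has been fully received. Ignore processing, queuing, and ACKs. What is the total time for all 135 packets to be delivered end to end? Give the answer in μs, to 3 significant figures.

10800 μs

Per-hop transmission t_tx = L/R = 4096/4980000000 = 0.82249 μs.
Per-hop propagation t_prop = 710000/199000000 = 3567.84 μs.
Pipeline fill: first packet needs 3·t_tx to clear all hops; remaining 134 packets each add one t_tx.
Total = (3+135-1)·t_tx + 3·t_prop = 137·0.82249 + 3·3567.84 = 10800 μs.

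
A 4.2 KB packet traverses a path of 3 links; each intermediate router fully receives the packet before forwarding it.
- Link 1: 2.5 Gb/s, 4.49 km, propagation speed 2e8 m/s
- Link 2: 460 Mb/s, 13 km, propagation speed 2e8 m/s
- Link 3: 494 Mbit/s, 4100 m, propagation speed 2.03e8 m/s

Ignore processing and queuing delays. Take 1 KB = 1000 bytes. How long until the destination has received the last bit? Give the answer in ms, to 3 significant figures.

0.262 ms

L = 33600 bits.
Transmission delays (L/R per hop): 0.01344, 0.0730435, 0.0680162 ms; sum = 0.1545 ms.
Propagation delays (d/s per hop): 0.02245, 0.065, 0.020197 ms; sum = 0.107647 ms.
End-to-end = 0.262 ms.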